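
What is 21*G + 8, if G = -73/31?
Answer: -1285/31 ≈ -41.452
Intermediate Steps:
G = -73/31 (G = -73*1/31 = -73/31 ≈ -2.3548)
21*G + 8 = 21*(-73/31) + 8 = -1533/31 + 8 = -1285/31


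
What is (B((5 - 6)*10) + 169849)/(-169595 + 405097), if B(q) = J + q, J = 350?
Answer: 170189/235502 ≈ 0.72266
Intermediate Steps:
B(q) = 350 + q
(B((5 - 6)*10) + 169849)/(-169595 + 405097) = ((350 + (5 - 6)*10) + 169849)/(-169595 + 405097) = ((350 - 1*10) + 169849)/235502 = ((350 - 10) + 169849)*(1/235502) = (340 + 169849)*(1/235502) = 170189*(1/235502) = 170189/235502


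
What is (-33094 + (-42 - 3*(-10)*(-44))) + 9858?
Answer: -24598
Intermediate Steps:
(-33094 + (-42 - 3*(-10)*(-44))) + 9858 = (-33094 + (-42 + 30*(-44))) + 9858 = (-33094 + (-42 - 1320)) + 9858 = (-33094 - 1362) + 9858 = -34456 + 9858 = -24598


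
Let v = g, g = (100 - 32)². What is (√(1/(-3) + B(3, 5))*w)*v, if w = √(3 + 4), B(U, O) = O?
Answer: 32368*√6/3 ≈ 26428.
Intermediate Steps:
w = √7 ≈ 2.6458
g = 4624 (g = 68² = 4624)
v = 4624
(√(1/(-3) + B(3, 5))*w)*v = (√(1/(-3) + 5)*√7)*4624 = (√(-⅓ + 5)*√7)*4624 = (√(14/3)*√7)*4624 = ((√42/3)*√7)*4624 = (7*√6/3)*4624 = 32368*√6/3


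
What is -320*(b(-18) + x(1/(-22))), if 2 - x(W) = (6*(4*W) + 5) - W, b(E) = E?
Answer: 70240/11 ≈ 6385.5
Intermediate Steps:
x(W) = -3 - 23*W (x(W) = 2 - ((6*(4*W) + 5) - W) = 2 - ((24*W + 5) - W) = 2 - ((5 + 24*W) - W) = 2 - (5 + 23*W) = 2 + (-5 - 23*W) = -3 - 23*W)
-320*(b(-18) + x(1/(-22))) = -320*(-18 + (-3 - 23/(-22))) = -320*(-18 + (-3 - 23*(-1/22))) = -320*(-18 + (-3 + 23/22)) = -320*(-18 - 43/22) = -320*(-439/22) = 70240/11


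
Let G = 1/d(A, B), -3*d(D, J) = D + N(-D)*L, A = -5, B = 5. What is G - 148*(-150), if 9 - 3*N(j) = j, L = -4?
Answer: 688209/31 ≈ 22200.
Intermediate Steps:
N(j) = 3 - j/3
d(D, J) = 4 + D/9 (d(D, J) = -(D + (3 - (-1)*D/3)*(-4))/3 = -(D + (3 + D/3)*(-4))/3 = -(D + (-12 - 4*D/3))/3 = -(-12 - D/3)/3 = 4 + D/9)
G = 9/31 (G = 1/(4 + (1/9)*(-5)) = 1/(4 - 5/9) = 1/(31/9) = 9/31 ≈ 0.29032)
G - 148*(-150) = 9/31 - 148*(-150) = 9/31 + 22200 = 688209/31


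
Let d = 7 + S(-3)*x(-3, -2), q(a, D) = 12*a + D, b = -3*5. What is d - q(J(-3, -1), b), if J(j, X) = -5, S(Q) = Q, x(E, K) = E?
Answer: 91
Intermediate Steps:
b = -15
q(a, D) = D + 12*a
d = 16 (d = 7 - 3*(-3) = 7 + 9 = 16)
d - q(J(-3, -1), b) = 16 - (-15 + 12*(-5)) = 16 - (-15 - 60) = 16 - 1*(-75) = 16 + 75 = 91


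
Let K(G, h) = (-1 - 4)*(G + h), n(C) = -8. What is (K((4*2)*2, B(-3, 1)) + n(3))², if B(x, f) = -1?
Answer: 6889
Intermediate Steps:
K(G, h) = -5*G - 5*h (K(G, h) = -5*(G + h) = -5*G - 5*h)
(K((4*2)*2, B(-3, 1)) + n(3))² = ((-5*4*2*2 - 5*(-1)) - 8)² = ((-40*2 + 5) - 8)² = ((-5*16 + 5) - 8)² = ((-80 + 5) - 8)² = (-75 - 8)² = (-83)² = 6889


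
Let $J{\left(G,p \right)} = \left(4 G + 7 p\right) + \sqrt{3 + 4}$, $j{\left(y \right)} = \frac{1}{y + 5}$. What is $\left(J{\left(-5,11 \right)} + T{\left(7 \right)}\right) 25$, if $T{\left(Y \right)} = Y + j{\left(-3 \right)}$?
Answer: $\frac{3225}{2} + 25 \sqrt{7} \approx 1678.6$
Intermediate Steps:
$j{\left(y \right)} = \frac{1}{5 + y}$
$J{\left(G,p \right)} = \sqrt{7} + 4 G + 7 p$ ($J{\left(G,p \right)} = \left(4 G + 7 p\right) + \sqrt{7} = \sqrt{7} + 4 G + 7 p$)
$T{\left(Y \right)} = \frac{1}{2} + Y$ ($T{\left(Y \right)} = Y + \frac{1}{5 - 3} = Y + \frac{1}{2} = \frac{1}{2} + Y$)
$\left(J{\left(-5,11 \right)} + T{\left(7 \right)}\right) 25 = \left(\left(\sqrt{7} + 4 \left(-5\right) + 7 \cdot 11\right) + \left(\frac{1}{2} + 7\right)\right) 25 = \left(\left(\sqrt{7} - 20 + 77\right) + \frac{15}{2}\right) 25 = \left(\left(57 + \sqrt{7}\right) + \frac{15}{2}\right) 25 = \left(\frac{129}{2} + \sqrt{7}\right) 25 = \frac{3225}{2} + 25 \sqrt{7}$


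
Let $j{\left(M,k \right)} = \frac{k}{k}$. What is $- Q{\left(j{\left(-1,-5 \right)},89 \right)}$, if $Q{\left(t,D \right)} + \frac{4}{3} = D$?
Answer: $- \frac{263}{3} \approx -87.667$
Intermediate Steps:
$j{\left(M,k \right)} = 1$
$Q{\left(t,D \right)} = - \frac{4}{3} + D$
$- Q{\left(j{\left(-1,-5 \right)},89 \right)} = - (- \frac{4}{3} + 89) = \left(-1\right) \frac{263}{3} = - \frac{263}{3}$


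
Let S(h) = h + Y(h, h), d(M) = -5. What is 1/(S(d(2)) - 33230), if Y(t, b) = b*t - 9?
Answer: -1/33219 ≈ -3.0103e-5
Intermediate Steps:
Y(t, b) = -9 + b*t
S(h) = -9 + h + h**2 (S(h) = h + (-9 + h*h) = h + (-9 + h**2) = -9 + h + h**2)
1/(S(d(2)) - 33230) = 1/((-9 - 5 + (-5)**2) - 33230) = 1/((-9 - 5 + 25) - 33230) = 1/(11 - 33230) = 1/(-33219) = -1/33219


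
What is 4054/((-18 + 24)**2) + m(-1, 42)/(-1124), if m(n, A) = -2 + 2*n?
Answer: 569605/5058 ≈ 112.61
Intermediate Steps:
4054/((-18 + 24)**2) + m(-1, 42)/(-1124) = 4054/((-18 + 24)**2) + (-2 + 2*(-1))/(-1124) = 4054/(6**2) + (-2 - 2)*(-1/1124) = 4054/36 - 4*(-1/1124) = 4054*(1/36) + 1/281 = 2027/18 + 1/281 = 569605/5058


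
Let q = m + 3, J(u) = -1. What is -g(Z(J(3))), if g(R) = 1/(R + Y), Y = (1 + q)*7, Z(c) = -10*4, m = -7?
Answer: 1/61 ≈ 0.016393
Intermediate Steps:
Z(c) = -40
q = -4 (q = -7 + 3 = -4)
Y = -21 (Y = (1 - 4)*7 = -3*7 = -21)
g(R) = 1/(-21 + R) (g(R) = 1/(R - 21) = 1/(-21 + R))
-g(Z(J(3))) = -1/(-21 - 40) = -1/(-61) = -1*(-1/61) = 1/61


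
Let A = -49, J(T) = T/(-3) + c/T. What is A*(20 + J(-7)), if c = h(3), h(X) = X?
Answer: -3220/3 ≈ -1073.3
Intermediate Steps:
c = 3
J(T) = 3/T - T/3 (J(T) = T/(-3) + 3/T = T*(-1/3) + 3/T = -T/3 + 3/T = 3/T - T/3)
A*(20 + J(-7)) = -49*(20 + (3/(-7) - 1/3*(-7))) = -49*(20 + (3*(-1/7) + 7/3)) = -49*(20 + (-3/7 + 7/3)) = -49*(20 + 40/21) = -49*460/21 = -3220/3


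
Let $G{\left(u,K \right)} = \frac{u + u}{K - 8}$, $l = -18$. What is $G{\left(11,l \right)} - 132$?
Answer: $- \frac{1727}{13} \approx -132.85$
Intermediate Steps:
$G{\left(u,K \right)} = \frac{2 u}{-8 + K}$
$G{\left(11,l \right)} - 132 = 2 \cdot 11 \frac{1}{-8 - 18} - 132 = 2 \cdot 11 \frac{1}{-26} - 132 = 2 \cdot 11 \left(- \frac{1}{26}\right) - 132 = - \frac{11}{13} - 132 = - \frac{1727}{13}$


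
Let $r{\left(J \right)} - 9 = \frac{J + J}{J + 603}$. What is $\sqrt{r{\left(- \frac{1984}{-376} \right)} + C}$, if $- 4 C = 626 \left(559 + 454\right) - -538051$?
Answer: $\frac{i \sqrt{958036834322337}}{57178} \approx 541.33 i$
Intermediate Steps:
$r{\left(J \right)} = 9 + \frac{2 J}{603 + J}$ ($r{\left(J \right)} = 9 + \frac{J + J}{J + 603} = 9 + \frac{2 J}{603 + J}$)
$C = - \frac{1172189}{4}$ ($C = - \frac{626 \left(559 + 454\right) - -538051}{4} = - \frac{626 \cdot 1013 + 538051}{4} = - \frac{634138 + 538051}{4} = \left(- \frac{1}{4}\right) 1172189 = - \frac{1172189}{4} \approx -2.9305 \cdot 10^{5}$)
$\sqrt{r{\left(- \frac{1984}{-376} \right)} + C} = \sqrt{\frac{5427 + 11 \left(- \frac{1984}{-376}\right)}{603 - \frac{1984}{-376}} - \frac{1172189}{4}} = \sqrt{\frac{5427 + 11 \left(\left(-1984\right) \left(- \frac{1}{376}\right)\right)}{603 - - \frac{248}{47}} - \frac{1172189}{4}} = \sqrt{\frac{5427 + 11 \cdot \frac{248}{47}}{603 + \frac{248}{47}} - \frac{1172189}{4}} = \sqrt{\frac{5427 + \frac{2728}{47}}{\frac{28589}{47}} - \frac{1172189}{4}} = \sqrt{\frac{47}{28589} \cdot \frac{257797}{47} - \frac{1172189}{4}} = \sqrt{\frac{257797}{28589} - \frac{1172189}{4}} = \sqrt{- \frac{33510680133}{114356}} = \frac{i \sqrt{958036834322337}}{57178}$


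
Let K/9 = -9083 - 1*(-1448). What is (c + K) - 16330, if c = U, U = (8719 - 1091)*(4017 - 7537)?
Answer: -26935605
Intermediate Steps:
K = -68715 (K = 9*(-9083 - 1*(-1448)) = 9*(-9083 + 1448) = 9*(-7635) = -68715)
U = -26850560 (U = 7628*(-3520) = -26850560)
c = -26850560
(c + K) - 16330 = (-26850560 - 68715) - 16330 = -26919275 - 16330 = -26935605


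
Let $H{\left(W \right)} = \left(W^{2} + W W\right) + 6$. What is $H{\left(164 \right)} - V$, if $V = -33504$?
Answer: $87302$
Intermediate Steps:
$H{\left(W \right)} = 6 + 2 W^{2}$ ($H{\left(W \right)} = \left(W^{2} + W^{2}\right) + 6 = 2 W^{2} + 6 = 6 + 2 W^{2}$)
$H{\left(164 \right)} - V = \left(6 + 2 \cdot 164^{2}\right) - -33504 = \left(6 + 2 \cdot 26896\right) + 33504 = \left(6 + 53792\right) + 33504 = 53798 + 33504 = 87302$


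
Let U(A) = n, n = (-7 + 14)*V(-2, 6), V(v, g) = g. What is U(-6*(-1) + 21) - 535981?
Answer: -535939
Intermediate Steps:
n = 42 (n = (-7 + 14)*6 = 7*6 = 42)
U(A) = 42
U(-6*(-1) + 21) - 535981 = 42 - 535981 = -535939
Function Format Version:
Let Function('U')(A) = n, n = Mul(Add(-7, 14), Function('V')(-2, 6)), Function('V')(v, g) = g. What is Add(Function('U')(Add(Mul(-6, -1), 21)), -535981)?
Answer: -535939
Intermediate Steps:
n = 42 (n = Mul(Add(-7, 14), 6) = Mul(7, 6) = 42)
Function('U')(A) = 42
Add(Function('U')(Add(Mul(-6, -1), 21)), -535981) = Add(42, -535981) = -535939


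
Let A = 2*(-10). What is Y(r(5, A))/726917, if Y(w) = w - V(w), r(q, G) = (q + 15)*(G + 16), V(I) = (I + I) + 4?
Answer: 76/726917 ≈ 0.00010455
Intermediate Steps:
V(I) = 4 + 2*I (V(I) = 2*I + 4 = 4 + 2*I)
A = -20
r(q, G) = (15 + q)*(16 + G)
Y(w) = -4 - w (Y(w) = w - (4 + 2*w) = w + (-4 - 2*w) = -4 - w)
Y(r(5, A))/726917 = (-4 - (240 + 15*(-20) + 16*5 - 20*5))/726917 = (-4 - (240 - 300 + 80 - 100))*(1/726917) = (-4 - 1*(-80))*(1/726917) = (-4 + 80)*(1/726917) = 76*(1/726917) = 76/726917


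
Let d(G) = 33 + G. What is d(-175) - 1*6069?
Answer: -6211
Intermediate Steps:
d(-175) - 1*6069 = (33 - 175) - 1*6069 = -142 - 6069 = -6211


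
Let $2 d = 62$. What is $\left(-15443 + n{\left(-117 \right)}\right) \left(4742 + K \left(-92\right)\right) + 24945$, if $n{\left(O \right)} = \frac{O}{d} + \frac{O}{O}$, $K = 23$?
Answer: $- \frac{1256605399}{31} \approx -4.0536 \cdot 10^{7}$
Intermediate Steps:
$d = 31$ ($d = \frac{1}{2} \cdot 62 = 31$)
$n{\left(O \right)} = 1 + \frac{O}{31}$ ($n{\left(O \right)} = \frac{O}{31} + \frac{O}{O} = O \frac{1}{31} + 1 = \frac{O}{31} + 1 = 1 + \frac{O}{31}$)
$\left(-15443 + n{\left(-117 \right)}\right) \left(4742 + K \left(-92\right)\right) + 24945 = \left(-15443 + \left(1 + \frac{1}{31} \left(-117\right)\right)\right) \left(4742 + 23 \left(-92\right)\right) + 24945 = \left(-15443 + \left(1 - \frac{117}{31}\right)\right) \left(4742 - 2116\right) + 24945 = \left(-15443 - \frac{86}{31}\right) 2626 + 24945 = \left(- \frac{478819}{31}\right) 2626 + 24945 = - \frac{1257378694}{31} + 24945 = - \frac{1256605399}{31}$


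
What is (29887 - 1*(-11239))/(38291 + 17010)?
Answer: 41126/55301 ≈ 0.74368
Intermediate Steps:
(29887 - 1*(-11239))/(38291 + 17010) = (29887 + 11239)/55301 = 41126*(1/55301) = 41126/55301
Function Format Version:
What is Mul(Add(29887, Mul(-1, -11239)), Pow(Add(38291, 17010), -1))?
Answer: Rational(41126, 55301) ≈ 0.74368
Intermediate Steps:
Mul(Add(29887, Mul(-1, -11239)), Pow(Add(38291, 17010), -1)) = Mul(Add(29887, 11239), Pow(55301, -1)) = Mul(41126, Rational(1, 55301)) = Rational(41126, 55301)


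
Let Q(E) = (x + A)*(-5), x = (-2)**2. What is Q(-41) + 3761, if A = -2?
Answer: 3751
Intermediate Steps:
x = 4
Q(E) = -10 (Q(E) = (4 - 2)*(-5) = 2*(-5) = -10)
Q(-41) + 3761 = -10 + 3761 = 3751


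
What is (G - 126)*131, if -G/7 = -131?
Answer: 103621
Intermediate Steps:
G = 917 (G = -7*(-131) = 917)
(G - 126)*131 = (917 - 126)*131 = 791*131 = 103621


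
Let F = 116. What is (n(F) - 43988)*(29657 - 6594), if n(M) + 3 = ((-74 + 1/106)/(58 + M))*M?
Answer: -161496627956/159 ≈ -1.0157e+9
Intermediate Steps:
n(M) = -3 - 7843*M/(106*(58 + M)) (n(M) = -3 + ((-74 + 1/106)/(58 + M))*M = -3 + (-7843/(106*(58 + M)))*M = -3 - 7843*M/(106*(58 + M)))
(n(F) - 43988)*(29657 - 6594) = ((-18444 - 8161*116)/(106*(58 + 116)) - 43988)*(29657 - 6594) = ((1/106)*(-18444 - 946676)/174 - 43988)*23063 = ((1/106)*(1/174)*(-965120) - 43988)*23063 = (-8320/159 - 43988)*23063 = -7002412/159*23063 = -161496627956/159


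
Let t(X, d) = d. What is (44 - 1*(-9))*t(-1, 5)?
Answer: 265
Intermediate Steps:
(44 - 1*(-9))*t(-1, 5) = (44 - 1*(-9))*5 = (44 + 9)*5 = 53*5 = 265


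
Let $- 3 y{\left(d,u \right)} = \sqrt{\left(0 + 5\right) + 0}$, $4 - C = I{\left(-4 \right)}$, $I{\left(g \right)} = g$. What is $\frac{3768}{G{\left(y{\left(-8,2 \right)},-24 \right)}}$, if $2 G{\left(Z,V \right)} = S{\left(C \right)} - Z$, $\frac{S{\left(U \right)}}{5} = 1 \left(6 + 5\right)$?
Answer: $\frac{186516}{1361} - \frac{5652 \sqrt{5}}{6805} \approx 135.19$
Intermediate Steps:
$C = 8$ ($C = 4 - -4 = 4 + 4 = 8$)
$S{\left(U \right)} = 55$ ($S{\left(U \right)} = 5 \cdot 1 \left(6 + 5\right) = 5 \cdot 1 \cdot 11 = 5 \cdot 11 = 55$)
$y{\left(d,u \right)} = - \frac{\sqrt{5}}{3}$ ($y{\left(d,u \right)} = - \frac{\sqrt{\left(0 + 5\right) + 0}}{3} = - \frac{\sqrt{5 + 0}}{3} = - \frac{\sqrt{5}}{3}$)
$G{\left(Z,V \right)} = \frac{55}{2} - \frac{Z}{2}$ ($G{\left(Z,V \right)} = \frac{55 - Z}{2} = \frac{55}{2} - \frac{Z}{2}$)
$\frac{3768}{G{\left(y{\left(-8,2 \right)},-24 \right)}} = \frac{3768}{\frac{55}{2} - \frac{\left(- \frac{1}{3}\right) \sqrt{5}}{2}} = \frac{3768}{\frac{55}{2} + \frac{\sqrt{5}}{6}}$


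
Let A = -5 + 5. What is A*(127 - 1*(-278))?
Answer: 0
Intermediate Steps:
A = 0
A*(127 - 1*(-278)) = 0*(127 - 1*(-278)) = 0*(127 + 278) = 0*405 = 0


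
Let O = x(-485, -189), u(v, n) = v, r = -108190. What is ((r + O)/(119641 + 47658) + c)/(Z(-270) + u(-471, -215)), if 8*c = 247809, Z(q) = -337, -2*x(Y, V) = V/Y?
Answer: -20106806199179/524489056960 ≈ -38.336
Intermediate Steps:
x(Y, V) = -V/(2*Y)
O = -189/970 (O = -1/2*(-189)/(-485) = -1/2*(-189)*(-1/485) = -189/970 ≈ -0.19485)
c = 247809/8 (c = (1/8)*247809 = 247809/8 ≈ 30976.)
((r + O)/(119641 + 47658) + c)/(Z(-270) + u(-471, -215)) = ((-108190 - 189/970)/(119641 + 47658) + 247809/8)/(-337 - 471) = (-104944489/970/167299 + 247809/8)/(-808) = (-104944489/970*1/167299 + 247809/8)*(-1/808) = (-104944489/162280030 + 247809/8)*(-1/808) = (20106806199179/649120120)*(-1/808) = -20106806199179/524489056960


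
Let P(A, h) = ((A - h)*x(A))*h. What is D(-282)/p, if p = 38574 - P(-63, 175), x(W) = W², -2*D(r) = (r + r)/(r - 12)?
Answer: -47/8102023776 ≈ -5.8010e-9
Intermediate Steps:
D(r) = -r/(-12 + r) (D(r) = -(r + r)/(2*(r - 12)) = -2*r/(2*(-12 + r)) = -r/(-12 + r))
P(A, h) = h*A²*(A - h) (P(A, h) = ((A - h)*A²)*h = (A²*(A - h))*h = h*A²*(A - h))
p = 165347424 (p = 38574 - 175*(-63)²*(-63 - 1*175) = 38574 - 175*3969*(-63 - 175) = 38574 - 175*3969*(-238) = 38574 - 1*(-165308850) = 38574 + 165308850 = 165347424)
D(-282)/p = -1*(-282)/(-12 - 282)/165347424 = -1*(-282)/(-294)*(1/165347424) = -1*(-282)*(-1/294)*(1/165347424) = -47/49*1/165347424 = -47/8102023776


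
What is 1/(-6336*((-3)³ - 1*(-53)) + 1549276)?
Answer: 1/1384540 ≈ 7.2226e-7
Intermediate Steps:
1/(-6336*((-3)³ - 1*(-53)) + 1549276) = 1/(-6336*(-27 + 53) + 1549276) = 1/(-6336*26 + 1549276) = 1/(-164736 + 1549276) = 1/1384540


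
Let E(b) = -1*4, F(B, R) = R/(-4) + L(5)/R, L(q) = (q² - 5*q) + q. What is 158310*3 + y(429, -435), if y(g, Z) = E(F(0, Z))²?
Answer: 474946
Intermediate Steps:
L(q) = q² - 4*q
F(B, R) = 5/R - R/4 (F(B, R) = R/(-4) + (5*(-4 + 5))/R = R*(-¼) + (5*1)/R = -R/4 + 5/R = 5/R - R/4)
E(b) = -4
y(g, Z) = 16 (y(g, Z) = (-4)² = 16)
158310*3 + y(429, -435) = 158310*3 + 16 = 474930 + 16 = 474946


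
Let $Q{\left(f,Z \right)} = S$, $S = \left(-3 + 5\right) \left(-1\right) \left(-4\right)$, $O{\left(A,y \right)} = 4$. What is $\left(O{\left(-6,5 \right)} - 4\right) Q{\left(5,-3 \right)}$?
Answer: $0$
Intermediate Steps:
$S = 8$ ($S = 2 \left(-1\right) \left(-4\right) = \left(-2\right) \left(-4\right) = 8$)
$Q{\left(f,Z \right)} = 8$
$\left(O{\left(-6,5 \right)} - 4\right) Q{\left(5,-3 \right)} = \left(4 - 4\right) 8 = 0 \cdot 8 = 0$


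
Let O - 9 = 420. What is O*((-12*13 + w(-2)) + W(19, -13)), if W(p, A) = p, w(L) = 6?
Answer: -56199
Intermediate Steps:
O = 429 (O = 9 + 420 = 429)
O*((-12*13 + w(-2)) + W(19, -13)) = 429*((-12*13 + 6) + 19) = 429*((-156 + 6) + 19) = 429*(-150 + 19) = 429*(-131) = -56199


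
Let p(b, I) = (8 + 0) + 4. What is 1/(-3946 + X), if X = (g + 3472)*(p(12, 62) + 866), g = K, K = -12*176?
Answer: 1/1190134 ≈ 8.4024e-7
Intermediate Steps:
p(b, I) = 12 (p(b, I) = 8 + 4 = 12)
K = -2112
g = -2112
X = 1194080 (X = (-2112 + 3472)*(12 + 866) = 1360*878 = 1194080)
1/(-3946 + X) = 1/(-3946 + 1194080) = 1/1190134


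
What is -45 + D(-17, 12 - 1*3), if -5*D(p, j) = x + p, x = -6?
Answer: -202/5 ≈ -40.400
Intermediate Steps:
D(p, j) = 6/5 - p/5 (D(p, j) = -(-6 + p)/5 = 6/5 - p/5)
-45 + D(-17, 12 - 1*3) = -45 + (6/5 - ⅕*(-17)) = -45 + (6/5 + 17/5) = -45 + 23/5 = -202/5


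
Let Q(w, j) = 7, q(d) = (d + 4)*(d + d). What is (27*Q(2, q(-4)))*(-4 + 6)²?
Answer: 756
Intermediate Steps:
q(d) = 2*d*(4 + d) (q(d) = (4 + d)*(2*d) = 2*d*(4 + d))
(27*Q(2, q(-4)))*(-4 + 6)² = (27*7)*(-4 + 6)² = 189*2² = 189*4 = 756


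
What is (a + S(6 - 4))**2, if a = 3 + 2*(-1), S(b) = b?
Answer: 9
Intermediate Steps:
a = 1 (a = 3 - 2 = 1)
(a + S(6 - 4))**2 = (1 + (6 - 4))**2 = (1 + 2)**2 = 3**2 = 9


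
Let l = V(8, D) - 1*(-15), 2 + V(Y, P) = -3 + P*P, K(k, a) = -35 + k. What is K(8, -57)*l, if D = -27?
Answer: -19953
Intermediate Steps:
V(Y, P) = -5 + P² (V(Y, P) = -2 + (-3 + P*P) = -2 + (-3 + P²) = -5 + P²)
l = 739 (l = (-5 + (-27)²) - 1*(-15) = (-5 + 729) + 15 = 724 + 15 = 739)
K(8, -57)*l = (-35 + 8)*739 = -27*739 = -19953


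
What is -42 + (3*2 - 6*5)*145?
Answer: -3522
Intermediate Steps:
-42 + (3*2 - 6*5)*145 = -42 + (6 - 30)*145 = -42 - 24*145 = -42 - 3480 = -3522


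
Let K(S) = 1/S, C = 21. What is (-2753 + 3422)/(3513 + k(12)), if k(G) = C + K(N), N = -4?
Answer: 2676/14135 ≈ 0.18932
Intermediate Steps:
k(G) = 83/4 (k(G) = 21 + 1/(-4) = 21 - ¼ = 83/4)
(-2753 + 3422)/(3513 + k(12)) = (-2753 + 3422)/(3513 + 83/4) = 669/(14135/4) = 669*(4/14135) = 2676/14135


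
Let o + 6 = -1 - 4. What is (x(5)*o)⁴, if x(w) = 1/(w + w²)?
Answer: 14641/810000 ≈ 0.018075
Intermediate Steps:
o = -11 (o = -6 + (-1 - 4) = -6 - 5 = -11)
(x(5)*o)⁴ = ((1/(5*(1 + 5)))*(-11))⁴ = (((⅕)/6)*(-11))⁴ = (((⅕)*(⅙))*(-11))⁴ = ((1/30)*(-11))⁴ = (-11/30)⁴ = 14641/810000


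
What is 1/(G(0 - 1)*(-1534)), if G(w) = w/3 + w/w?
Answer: -3/3068 ≈ -0.00097784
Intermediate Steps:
G(w) = 1 + w/3 (G(w) = w*(1/3) + 1 = w/3 + 1 = 1 + w/3)
1/(G(0 - 1)*(-1534)) = 1/((1 + (0 - 1)/3)*(-1534)) = 1/((1 + (1/3)*(-1))*(-1534)) = 1/((1 - 1/3)*(-1534)) = 1/((2/3)*(-1534)) = 1/(-3068/3) = -3/3068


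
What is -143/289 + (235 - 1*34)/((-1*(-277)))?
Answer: 18478/80053 ≈ 0.23082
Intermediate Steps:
-143/289 + (235 - 1*34)/((-1*(-277))) = -143*1/289 + (235 - 34)/277 = -143/289 + 201*(1/277) = -143/289 + 201/277 = 18478/80053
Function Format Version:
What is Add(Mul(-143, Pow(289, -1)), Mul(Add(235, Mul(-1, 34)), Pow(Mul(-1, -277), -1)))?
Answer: Rational(18478, 80053) ≈ 0.23082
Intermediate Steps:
Add(Mul(-143, Pow(289, -1)), Mul(Add(235, Mul(-1, 34)), Pow(Mul(-1, -277), -1))) = Add(Mul(-143, Rational(1, 289)), Mul(Add(235, -34), Pow(277, -1))) = Add(Rational(-143, 289), Mul(201, Rational(1, 277))) = Add(Rational(-143, 289), Rational(201, 277)) = Rational(18478, 80053)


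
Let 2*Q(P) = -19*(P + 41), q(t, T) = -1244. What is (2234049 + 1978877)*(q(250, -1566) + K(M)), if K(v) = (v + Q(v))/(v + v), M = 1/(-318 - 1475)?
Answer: 1465839153051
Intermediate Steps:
Q(P) = -779/2 - 19*P/2 (Q(P) = (-19*(P + 41))/2 = (-19*(41 + P))/2 = (-779 - 19*P)/2 = -779/2 - 19*P/2)
M = -1/1793 (M = 1/(-1793) = -1/1793 ≈ -0.00055772)
K(v) = (-779/2 - 17*v/2)/(2*v) (K(v) = (v + (-779/2 - 19*v/2))/(v + v) = (-779/2 - 17*v/2)/((2*v)) = (-779/2 - 17*v/2)*(1/(2*v)) = (-779/2 - 17*v/2)/(2*v))
(2234049 + 1978877)*(q(250, -1566) + K(M)) = (2234049 + 1978877)*(-1244 + (-779 - 17*(-1/1793))/(4*(-1/1793))) = 4212926*(-1244 + (1/4)*(-1793)*(-779 + 17/1793)) = 4212926*(-1244 + (1/4)*(-1793)*(-1396730/1793)) = 4212926*(-1244 + 698365/2) = 4212926*(695877/2) = 1465839153051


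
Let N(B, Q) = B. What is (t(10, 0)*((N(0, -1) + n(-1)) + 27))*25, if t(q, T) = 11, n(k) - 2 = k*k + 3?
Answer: 9075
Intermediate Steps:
n(k) = 5 + k² (n(k) = 2 + (k*k + 3) = 2 + (k² + 3) = 2 + (3 + k²) = 5 + k²)
(t(10, 0)*((N(0, -1) + n(-1)) + 27))*25 = (11*((0 + (5 + (-1)²)) + 27))*25 = (11*((0 + (5 + 1)) + 27))*25 = (11*((0 + 6) + 27))*25 = (11*(6 + 27))*25 = (11*33)*25 = 363*25 = 9075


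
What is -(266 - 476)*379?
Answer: 79590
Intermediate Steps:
-(266 - 476)*379 = -(-210)*379 = -1*(-79590) = 79590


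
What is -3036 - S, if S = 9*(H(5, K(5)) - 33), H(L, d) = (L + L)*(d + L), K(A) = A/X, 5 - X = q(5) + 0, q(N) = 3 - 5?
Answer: -22773/7 ≈ -3253.3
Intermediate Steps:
q(N) = -2
X = 7 (X = 5 - (-2 + 0) = 5 - 1*(-2) = 5 + 2 = 7)
K(A) = A/7
H(L, d) = 2*L*(L + d) (H(L, d) = (2*L)*(L + d) = 2*L*(L + d))
S = 1521/7 (S = 9*(2*5*(5 + (⅐)*5) - 33) = 9*(2*5*(5 + 5/7) - 33) = 9*(2*5*(40/7) - 33) = 9*(400/7 - 33) = 9*(169/7) = 1521/7 ≈ 217.29)
-3036 - S = -3036 - 1*1521/7 = -3036 - 1521/7 = -22773/7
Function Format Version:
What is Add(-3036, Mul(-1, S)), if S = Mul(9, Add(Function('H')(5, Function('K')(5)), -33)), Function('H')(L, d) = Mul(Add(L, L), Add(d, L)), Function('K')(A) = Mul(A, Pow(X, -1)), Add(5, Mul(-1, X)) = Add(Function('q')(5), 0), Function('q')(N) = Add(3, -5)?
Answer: Rational(-22773, 7) ≈ -3253.3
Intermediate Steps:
Function('q')(N) = -2
X = 7 (X = Add(5, Mul(-1, Add(-2, 0))) = Add(5, Mul(-1, -2)) = Add(5, 2) = 7)
Function('K')(A) = Mul(Rational(1, 7), A) (Function('K')(A) = Mul(A, Pow(7, -1)) = Mul(A, Rational(1, 7)) = Mul(Rational(1, 7), A))
Function('H')(L, d) = Mul(2, L, Add(L, d)) (Function('H')(L, d) = Mul(Mul(2, L), Add(L, d)) = Mul(2, L, Add(L, d)))
S = Rational(1521, 7) (S = Mul(9, Add(Mul(2, 5, Add(5, Mul(Rational(1, 7), 5))), -33)) = Mul(9, Add(Mul(2, 5, Add(5, Rational(5, 7))), -33)) = Mul(9, Add(Mul(2, 5, Rational(40, 7)), -33)) = Mul(9, Add(Rational(400, 7), -33)) = Mul(9, Rational(169, 7)) = Rational(1521, 7) ≈ 217.29)
Add(-3036, Mul(-1, S)) = Add(-3036, Mul(-1, Rational(1521, 7))) = Add(-3036, Rational(-1521, 7)) = Rational(-22773, 7)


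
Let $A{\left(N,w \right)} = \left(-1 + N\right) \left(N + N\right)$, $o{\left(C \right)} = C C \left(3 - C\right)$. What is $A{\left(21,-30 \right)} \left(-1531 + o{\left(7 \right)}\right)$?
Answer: $-1450680$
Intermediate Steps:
$o{\left(C \right)} = C^{2} \left(3 - C\right)$
$A{\left(N,w \right)} = 2 N \left(-1 + N\right)$ ($A{\left(N,w \right)} = \left(-1 + N\right) 2 N = 2 N \left(-1 + N\right)$)
$A{\left(21,-30 \right)} \left(-1531 + o{\left(7 \right)}\right) = 2 \cdot 21 \left(-1 + 21\right) \left(-1531 + 7^{2} \left(3 - 7\right)\right) = 2 \cdot 21 \cdot 20 \left(-1531 + 49 \left(3 - 7\right)\right) = 840 \left(-1531 + 49 \left(-4\right)\right) = 840 \left(-1531 - 196\right) = 840 \left(-1727\right) = -1450680$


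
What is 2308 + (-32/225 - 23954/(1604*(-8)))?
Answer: 3334318313/1443600 ≈ 2309.7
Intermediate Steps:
2308 + (-32/225 - 23954/(1604*(-8))) = 2308 + (-32*1/225 - 23954/(-12832)) = 2308 + (-32/225 - 23954*(-1/12832)) = 2308 + (-32/225 + 11977/6416) = 2308 + 2489513/1443600 = 3334318313/1443600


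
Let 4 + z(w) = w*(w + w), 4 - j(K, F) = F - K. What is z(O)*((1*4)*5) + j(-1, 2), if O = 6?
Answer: 1361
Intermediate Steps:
j(K, F) = 4 + K - F (j(K, F) = 4 - (F - K) = 4 + (K - F) = 4 + K - F)
z(w) = -4 + 2*w**2 (z(w) = -4 + w*(w + w) = -4 + w*(2*w) = -4 + 2*w**2)
z(O)*((1*4)*5) + j(-1, 2) = (-4 + 2*6**2)*((1*4)*5) + (4 - 1 - 1*2) = (-4 + 2*36)*(4*5) + (4 - 1 - 2) = (-4 + 72)*20 + 1 = 68*20 + 1 = 1360 + 1 = 1361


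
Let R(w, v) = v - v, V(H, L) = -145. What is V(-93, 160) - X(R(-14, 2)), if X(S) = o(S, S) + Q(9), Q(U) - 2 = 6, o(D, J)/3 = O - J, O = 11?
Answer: -186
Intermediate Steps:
o(D, J) = 33 - 3*J (o(D, J) = 3*(11 - J) = 33 - 3*J)
Q(U) = 8 (Q(U) = 2 + 6 = 8)
R(w, v) = 0
X(S) = 41 - 3*S (X(S) = (33 - 3*S) + 8 = 41 - 3*S)
V(-93, 160) - X(R(-14, 2)) = -145 - (41 - 3*0) = -145 - (41 + 0) = -145 - 1*41 = -145 - 41 = -186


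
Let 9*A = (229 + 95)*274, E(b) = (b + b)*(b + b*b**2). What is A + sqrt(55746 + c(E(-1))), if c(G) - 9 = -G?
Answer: 9864 + sqrt(55751) ≈ 10100.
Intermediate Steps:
E(b) = 2*b*(b + b**3) (E(b) = (2*b)*(b + b**3) = 2*b*(b + b**3))
c(G) = 9 - G
A = 9864 (A = ((229 + 95)*274)/9 = (324*274)/9 = (1/9)*88776 = 9864)
A + sqrt(55746 + c(E(-1))) = 9864 + sqrt(55746 + (9 - 2*(-1)**2*(1 + (-1)**2))) = 9864 + sqrt(55746 + (9 - 2*(1 + 1))) = 9864 + sqrt(55746 + (9 - 2*2)) = 9864 + sqrt(55746 + (9 - 1*4)) = 9864 + sqrt(55746 + (9 - 4)) = 9864 + sqrt(55746 + 5) = 9864 + sqrt(55751)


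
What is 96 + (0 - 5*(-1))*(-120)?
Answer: -504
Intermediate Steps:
96 + (0 - 5*(-1))*(-120) = 96 + (0 + 5)*(-120) = 96 + 5*(-120) = 96 - 600 = -504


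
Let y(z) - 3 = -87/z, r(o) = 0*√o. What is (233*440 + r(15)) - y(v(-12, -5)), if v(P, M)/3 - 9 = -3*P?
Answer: 4613294/45 ≈ 1.0252e+5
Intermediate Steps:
r(o) = 0
v(P, M) = 27 - 9*P (v(P, M) = 27 + 3*(-3*P) = 27 - 9*P)
y(z) = 3 - 87/z
(233*440 + r(15)) - y(v(-12, -5)) = (233*440 + 0) - (3 - 87/(27 - 9*(-12))) = (102520 + 0) - (3 - 87/(27 + 108)) = 102520 - (3 - 87/135) = 102520 - (3 - 87*1/135) = 102520 - (3 - 29/45) = 102520 - 1*106/45 = 102520 - 106/45 = 4613294/45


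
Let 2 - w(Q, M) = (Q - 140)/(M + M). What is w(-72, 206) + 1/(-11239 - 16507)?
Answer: 7186111/2857838 ≈ 2.5145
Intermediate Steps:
w(Q, M) = 2 - (-140 + Q)/(2*M) (w(Q, M) = 2 - (Q - 140)/(M + M) = 2 - (-140 + Q)/(2*M))
w(-72, 206) + 1/(-11239 - 16507) = (½)*(140 - 1*(-72) + 4*206)/206 + 1/(-11239 - 16507) = (½)*(1/206)*(140 + 72 + 824) + 1/(-27746) = (½)*(1/206)*1036 - 1/27746 = 259/103 - 1/27746 = 7186111/2857838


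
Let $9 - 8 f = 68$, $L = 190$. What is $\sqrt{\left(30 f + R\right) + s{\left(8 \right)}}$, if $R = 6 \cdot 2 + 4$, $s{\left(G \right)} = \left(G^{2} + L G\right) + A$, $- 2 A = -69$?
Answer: $\frac{\sqrt{5653}}{2} \approx 37.593$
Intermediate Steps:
$A = \frac{69}{2}$ ($A = \left(- \frac{1}{2}\right) \left(-69\right) = \frac{69}{2} \approx 34.5$)
$f = - \frac{59}{8}$ ($f = \frac{9}{8} - \frac{17}{2} = - \frac{59}{8} \approx -7.375$)
$s{\left(G \right)} = \frac{69}{2} + G^{2} + 190 G$ ($s{\left(G \right)} = \left(G^{2} + 190 G\right) + \frac{69}{2} = \frac{69}{2} + G^{2} + 190 G$)
$R = 16$ ($R = 12 + 4 = 16$)
$\sqrt{\left(30 f + R\right) + s{\left(8 \right)}} = \sqrt{\left(30 \left(- \frac{59}{8}\right) + 16\right) + \left(\frac{69}{2} + 8^{2} + 190 \cdot 8\right)} = \sqrt{\left(- \frac{885}{4} + 16\right) + \left(\frac{69}{2} + 64 + 1520\right)} = \sqrt{- \frac{821}{4} + \frac{3237}{2}} = \sqrt{\frac{5653}{4}} = \frac{\sqrt{5653}}{2}$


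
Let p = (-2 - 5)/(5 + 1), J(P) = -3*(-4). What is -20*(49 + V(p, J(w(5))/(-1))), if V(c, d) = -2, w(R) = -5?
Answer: -940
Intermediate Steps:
J(P) = 12
p = -7/6 ≈ -1.1667
-20*(49 + V(p, J(w(5))/(-1))) = -20*(49 - 2) = -20*47 = -940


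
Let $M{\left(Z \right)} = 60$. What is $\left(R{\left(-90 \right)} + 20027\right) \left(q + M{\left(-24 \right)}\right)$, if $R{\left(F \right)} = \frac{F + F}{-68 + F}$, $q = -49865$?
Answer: $- \frac{78802616515}{79} \approx -9.975 \cdot 10^{8}$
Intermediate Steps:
$R{\left(F \right)} = \frac{2 F}{-68 + F}$
$\left(R{\left(-90 \right)} + 20027\right) \left(q + M{\left(-24 \right)}\right) = \left(2 \left(-90\right) \frac{1}{-68 - 90} + 20027\right) \left(-49865 + 60\right) = \left(2 \left(-90\right) \frac{1}{-158} + 20027\right) \left(-49805\right) = \left(2 \left(-90\right) \left(- \frac{1}{158}\right) + 20027\right) \left(-49805\right) = \left(\frac{90}{79} + 20027\right) \left(-49805\right) = \frac{1582223}{79} \left(-49805\right) = - \frac{78802616515}{79}$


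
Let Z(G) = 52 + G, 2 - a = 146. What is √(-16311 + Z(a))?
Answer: I*√16403 ≈ 128.07*I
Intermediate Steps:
a = -144 (a = 2 - 1*146 = 2 - 146 = -144)
√(-16311 + Z(a)) = √(-16311 + (52 - 144)) = √(-16311 - 92) = √(-16403) = I*√16403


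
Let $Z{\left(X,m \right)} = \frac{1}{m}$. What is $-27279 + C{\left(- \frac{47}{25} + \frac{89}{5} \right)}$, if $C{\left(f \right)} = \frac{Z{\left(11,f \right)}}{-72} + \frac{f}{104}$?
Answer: $- \frac{254053365289}{9313200} \approx -27279.0$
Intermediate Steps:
$C{\left(f \right)} = - \frac{1}{72 f} + \frac{f}{104}$ ($C{\left(f \right)} = \frac{1}{f \left(-72\right)} + \frac{f}{104} = \frac{1}{f} \left(- \frac{1}{72}\right) + f \frac{1}{104} = - \frac{1}{72 f} + \frac{f}{104}$)
$-27279 + C{\left(- \frac{47}{25} + \frac{89}{5} \right)} = -27279 - \left(- \frac{- \frac{47}{25} + \frac{89}{5}}{104} + \frac{1}{72 \left(- \frac{47}{25} + \frac{89}{5}\right)}\right) = -27279 + \left(- \frac{1}{72 \cdot \frac{398}{25}} + \frac{1}{104} \cdot \frac{398}{25}\right) = -27279 + \left(\left(- \frac{1}{72}\right) \frac{25}{398} + \frac{199}{1300}\right) = -27279 + \left(- \frac{25}{28656} + \frac{199}{1300}\right) = -27279 + \frac{1417511}{9313200} = - \frac{254053365289}{9313200}$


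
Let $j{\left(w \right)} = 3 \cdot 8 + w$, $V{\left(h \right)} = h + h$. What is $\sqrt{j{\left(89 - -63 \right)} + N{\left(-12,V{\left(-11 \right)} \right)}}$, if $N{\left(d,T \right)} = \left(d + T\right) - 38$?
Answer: $2 \sqrt{26} \approx 10.198$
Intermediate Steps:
$V{\left(h \right)} = 2 h$
$N{\left(d,T \right)} = -38 + T + d$ ($N{\left(d,T \right)} = \left(T + d\right) - 38 = -38 + T + d$)
$j{\left(w \right)} = 24 + w$
$\sqrt{j{\left(89 - -63 \right)} + N{\left(-12,V{\left(-11 \right)} \right)}} = \sqrt{\left(24 + \left(89 - -63\right)\right) - 72} = \sqrt{\left(24 + \left(89 + 63\right)\right) - 72} = \sqrt{\left(24 + 152\right) - 72} = \sqrt{176 - 72} = \sqrt{104} = 2 \sqrt{26}$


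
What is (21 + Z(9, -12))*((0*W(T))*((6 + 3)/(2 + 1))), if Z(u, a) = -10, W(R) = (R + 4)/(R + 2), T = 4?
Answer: 0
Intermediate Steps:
W(R) = (4 + R)/(2 + R)
(21 + Z(9, -12))*((0*W(T))*((6 + 3)/(2 + 1))) = (21 - 10)*((0*((4 + 4)/(2 + 4)))*((6 + 3)/(2 + 1))) = 11*((0*(8/6))*(9/3)) = 11*((0*((1/6)*8))*(9*(1/3))) = 11*((0*(4/3))*3) = 11*(0*3) = 11*0 = 0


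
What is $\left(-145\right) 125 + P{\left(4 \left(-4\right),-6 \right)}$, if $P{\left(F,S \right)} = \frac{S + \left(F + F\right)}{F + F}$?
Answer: $- \frac{289981}{16} \approx -18124.0$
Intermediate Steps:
$P{\left(F,S \right)} = \frac{S + 2 F}{2 F}$
$\left(-145\right) 125 + P{\left(4 \left(-4\right),-6 \right)} = \left(-145\right) 125 + \frac{4 \left(-4\right) + \frac{1}{2} \left(-6\right)}{4 \left(-4\right)} = -18125 + \frac{-16 - 3}{-16} = -18125 - - \frac{19}{16} = -18125 + \frac{19}{16} = - \frac{289981}{16}$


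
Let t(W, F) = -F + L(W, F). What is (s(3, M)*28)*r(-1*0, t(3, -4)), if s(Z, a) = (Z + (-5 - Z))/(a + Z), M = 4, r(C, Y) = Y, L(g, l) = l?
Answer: 0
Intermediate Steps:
t(W, F) = 0 (t(W, F) = -F + F = 0)
s(Z, a) = -5/(Z + a)
(s(3, M)*28)*r(-1*0, t(3, -4)) = (-5/(3 + 4)*28)*0 = (-5/7*28)*0 = (-5*1/7*28)*0 = -5/7*28*0 = -20*0 = 0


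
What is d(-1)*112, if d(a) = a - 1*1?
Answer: -224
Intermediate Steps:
d(a) = -1 + a (d(a) = a - 1 = -1 + a)
d(-1)*112 = (-1 - 1)*112 = -2*112 = -224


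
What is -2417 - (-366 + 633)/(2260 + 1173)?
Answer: -8297828/3433 ≈ -2417.1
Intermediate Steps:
-2417 - (-366 + 633)/(2260 + 1173) = -2417 - 267/3433 = -8297828/3433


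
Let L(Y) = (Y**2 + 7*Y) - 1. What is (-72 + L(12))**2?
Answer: 24025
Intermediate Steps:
L(Y) = -1 + Y**2 + 7*Y
(-72 + L(12))**2 = (-72 + (-1 + 12**2 + 7*12))**2 = (-72 + (-1 + 144 + 84))**2 = (-72 + 227)**2 = 155**2 = 24025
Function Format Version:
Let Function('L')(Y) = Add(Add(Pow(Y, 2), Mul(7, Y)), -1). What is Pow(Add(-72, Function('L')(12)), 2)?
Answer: 24025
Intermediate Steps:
Function('L')(Y) = Add(-1, Pow(Y, 2), Mul(7, Y))
Pow(Add(-72, Function('L')(12)), 2) = Pow(Add(-72, Add(-1, Pow(12, 2), Mul(7, 12))), 2) = Pow(Add(-72, Add(-1, 144, 84)), 2) = Pow(Add(-72, 227), 2) = Pow(155, 2) = 24025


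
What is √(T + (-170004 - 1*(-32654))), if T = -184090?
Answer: 28*I*√410 ≈ 566.96*I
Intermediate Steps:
√(T + (-170004 - 1*(-32654))) = √(-184090 + (-170004 - 1*(-32654))) = √(-184090 + (-170004 + 32654)) = √(-184090 - 137350) = √(-321440) = 28*I*√410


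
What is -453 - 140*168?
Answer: -23973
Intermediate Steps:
-453 - 140*168 = -453 - 23520 = -23973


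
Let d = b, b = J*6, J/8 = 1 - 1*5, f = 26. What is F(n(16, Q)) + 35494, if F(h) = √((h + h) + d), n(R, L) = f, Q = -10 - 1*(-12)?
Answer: 35494 + 2*I*√35 ≈ 35494.0 + 11.832*I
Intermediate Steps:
Q = 2 (Q = -10 + 12 = 2)
n(R, L) = 26
J = -32 (J = 8*(1 - 1*5) = 8*(1 - 5) = 8*(-4) = -32)
b = -192 (b = -32*6 = -192)
d = -192
F(h) = √(-192 + 2*h) (F(h) = √((h + h) - 192) = √(2*h - 192) = √(-192 + 2*h))
F(n(16, Q)) + 35494 = √(-192 + 2*26) + 35494 = √(-192 + 52) + 35494 = √(-140) + 35494 = 2*I*√35 + 35494 = 35494 + 2*I*√35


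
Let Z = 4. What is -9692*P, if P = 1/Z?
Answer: -2423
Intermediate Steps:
P = ¼ (P = 1/4 = ¼ ≈ 0.25000)
-9692*P = -9692*¼ = -2423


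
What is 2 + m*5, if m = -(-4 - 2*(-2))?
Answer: 2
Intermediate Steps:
m = 0 (m = -(-4 + 4) = -1*0 = 0)
2 + m*5 = 2 + 0*5 = 2 + 0 = 2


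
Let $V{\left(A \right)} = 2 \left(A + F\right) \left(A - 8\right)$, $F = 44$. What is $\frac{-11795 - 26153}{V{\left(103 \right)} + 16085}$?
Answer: $- \frac{37948}{44015} \approx -0.86216$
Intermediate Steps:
$V{\left(A \right)} = 2 \left(-8 + A\right) \left(44 + A\right)$ ($V{\left(A \right)} = 2 \left(A + 44\right) \left(A - 8\right) = 2 \left(44 + A\right) \left(-8 + A\right) = 2 \left(-8 + A\right) \left(44 + A\right)$)
$\frac{-11795 - 26153}{V{\left(103 \right)} + 16085} = \frac{-11795 - 26153}{\left(-704 + 2 \cdot 103^{2} + 72 \cdot 103\right) + 16085} = - \frac{37948}{\left(-704 + 2 \cdot 10609 + 7416\right) + 16085} = - \frac{37948}{\left(-704 + 21218 + 7416\right) + 16085} = - \frac{37948}{27930 + 16085} = - \frac{37948}{44015}$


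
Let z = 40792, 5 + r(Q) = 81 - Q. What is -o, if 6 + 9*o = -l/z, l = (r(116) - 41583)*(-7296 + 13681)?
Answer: -265518103/367128 ≈ -723.23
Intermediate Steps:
r(Q) = 76 - Q (r(Q) = -5 + (81 - Q) = 76 - Q)
l = -265762855 (l = ((76 - 1*116) - 41583)*(-7296 + 13681) = ((76 - 116) - 41583)*6385 = (-40 - 41583)*6385 = -41623*6385 = -265762855)
o = 265518103/367128 (o = -⅔ + (-(-265762855)/40792)/9 = -⅔ + (-1*(-265762855/40792))/9 = -⅔ + (⅑)*(265762855/40792) = -⅔ + 265762855/367128 = 265518103/367128 ≈ 723.23)
-o = -1*265518103/367128 = -265518103/367128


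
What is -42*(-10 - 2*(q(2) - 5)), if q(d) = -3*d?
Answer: -504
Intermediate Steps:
-42*(-10 - 2*(q(2) - 5)) = -42*(-10 - 2*(-3*2 - 5)) = -42*(-10 - 2*(-6 - 5)) = -42*(-10 - 2*(-11)) = -42*(-10 + 22) = -42*12 = -504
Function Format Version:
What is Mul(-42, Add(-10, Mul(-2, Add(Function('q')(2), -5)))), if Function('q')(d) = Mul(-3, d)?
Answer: -504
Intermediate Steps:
Mul(-42, Add(-10, Mul(-2, Add(Function('q')(2), -5)))) = Mul(-42, Add(-10, Mul(-2, Add(Mul(-3, 2), -5)))) = Mul(-42, Add(-10, Mul(-2, Add(-6, -5)))) = Mul(-42, Add(-10, Mul(-2, -11))) = Mul(-42, Add(-10, 22)) = Mul(-42, 12) = -504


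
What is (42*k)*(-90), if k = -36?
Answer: 136080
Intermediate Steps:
(42*k)*(-90) = (42*(-36))*(-90) = -1512*(-90) = 136080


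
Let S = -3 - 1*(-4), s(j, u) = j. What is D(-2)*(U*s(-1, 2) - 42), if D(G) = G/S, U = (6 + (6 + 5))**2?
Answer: 662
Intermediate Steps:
S = 1 (S = -3 + 4 = 1)
U = 289 (U = (6 + 11)**2 = 17**2 = 289)
D(G) = G (D(G) = G/1 = G*1 = G)
D(-2)*(U*s(-1, 2) - 42) = -2*(289*(-1) - 42) = -2*(-289 - 42) = -2*(-331) = 662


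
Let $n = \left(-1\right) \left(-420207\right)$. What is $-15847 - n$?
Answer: $-436054$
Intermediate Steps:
$n = 420207$
$-15847 - n = -15847 - 420207 = -436054$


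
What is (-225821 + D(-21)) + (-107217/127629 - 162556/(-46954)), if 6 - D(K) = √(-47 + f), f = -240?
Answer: -25059704560946/110975779 - I*√287 ≈ -2.2581e+5 - 16.941*I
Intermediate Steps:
D(K) = 6 - I*√287 (D(K) = 6 - √(-47 - 240) = 6 - √(-287) = 6 - I*√287)
(-225821 + D(-21)) + (-107217/127629 - 162556/(-46954)) = (-225821 + (6 - I*√287)) + (-107217/127629 - 162556/(-46954)) = (-225815 - I*√287) + (-107217*1/127629 - 162556*(-1/46954)) = (-225815 - I*√287) + (-3971/4727 + 81278/23477) = (-225815 - I*√287) + 290973939/110975779 = -25059704560946/110975779 - I*√287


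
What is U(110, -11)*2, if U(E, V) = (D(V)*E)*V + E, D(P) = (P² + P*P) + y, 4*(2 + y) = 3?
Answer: -582395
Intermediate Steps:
y = -5/4 (y = -2 + (¼)*3 = -2 + ¾ = -5/4 ≈ -1.2500)
D(P) = -5/4 + 2*P² (D(P) = (P² + P*P) - 5/4 = (P² + P²) - 5/4 = 2*P² - 5/4 = -5/4 + 2*P²)
U(E, V) = E + E*V*(-5/4 + 2*V²) (U(E, V) = ((-5/4 + 2*V²)*E)*V + E = (E*(-5/4 + 2*V²))*V + E = E*V*(-5/4 + 2*V²) + E = E + E*V*(-5/4 + 2*V²))
U(110, -11)*2 = ((¼)*110*(4 - 11*(-5 + 8*(-11)²)))*2 = ((¼)*110*(4 - 11*(-5 + 8*121)))*2 = ((¼)*110*(4 - 11*(-5 + 968)))*2 = ((¼)*110*(4 - 11*963))*2 = ((¼)*110*(4 - 10593))*2 = ((¼)*110*(-10589))*2 = -582395/2*2 = -582395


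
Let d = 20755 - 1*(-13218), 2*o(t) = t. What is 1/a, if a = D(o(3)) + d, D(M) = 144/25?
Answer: 25/849469 ≈ 2.9430e-5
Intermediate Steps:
o(t) = t/2
D(M) = 144/25 (D(M) = 144*(1/25) = 144/25)
d = 33973 (d = 20755 + 13218 = 33973)
a = 849469/25 (a = 144/25 + 33973 = 849469/25 ≈ 33979.)
1/a = 1/(849469/25) = 25/849469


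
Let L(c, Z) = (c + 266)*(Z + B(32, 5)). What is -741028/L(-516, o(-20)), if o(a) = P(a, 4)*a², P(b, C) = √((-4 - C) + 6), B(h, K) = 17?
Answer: 6298738/40036125 - 5928224*I*√2/1601445 ≈ 0.15733 - 5.2351*I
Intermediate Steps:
P(b, C) = √(2 - C)
o(a) = I*√2*a² (o(a) = √(2 - 1*4)*a² = √(2 - 4)*a² = √(-2)*a² = (I*√2)*a² = I*√2*a²)
L(c, Z) = (17 + Z)*(266 + c) (L(c, Z) = (c + 266)*(Z + 17) = (266 + c)*(17 + Z) = (17 + Z)*(266 + c))
-741028/L(-516, o(-20)) = -741028/(4522 + 17*(-516) + 266*(I*√2*(-20)²) + (I*√2*(-20)²)*(-516)) = -741028/(4522 - 8772 + 266*(I*√2*400) + (I*√2*400)*(-516)) = -741028/(4522 - 8772 + 266*(400*I*√2) + (400*I*√2)*(-516)) = -741028/(4522 - 8772 + 106400*I*√2 - 206400*I*√2) = -741028/(-4250 - 100000*I*√2)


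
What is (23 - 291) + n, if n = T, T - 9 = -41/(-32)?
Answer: -8247/32 ≈ -257.72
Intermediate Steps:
T = 329/32 (T = 9 - 41/(-32) = 9 - 41*(-1/32) = 9 + 41/32 = 329/32 ≈ 10.281)
n = 329/32 ≈ 10.281
(23 - 291) + n = (23 - 291) + 329/32 = -268 + 329/32 = -8247/32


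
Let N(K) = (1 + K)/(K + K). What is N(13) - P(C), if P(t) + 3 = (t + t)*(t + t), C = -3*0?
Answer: 46/13 ≈ 3.5385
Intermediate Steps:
C = 0
P(t) = -3 + 4*t² (P(t) = -3 + (t + t)*(t + t) = -3 + (2*t)*(2*t) = -3 + 4*t²)
N(K) = (1 + K)/(2*K) (N(K) = (1 + K)/((2*K)) = (1 + K)*(1/(2*K)) = (1 + K)/(2*K))
N(13) - P(C) = (½)*(1 + 13)/13 - (-3 + 4*0²) = (½)*(1/13)*14 - (-3 + 4*0) = 7/13 - (-3 + 0) = 7/13 - 1*(-3) = 7/13 + 3 = 46/13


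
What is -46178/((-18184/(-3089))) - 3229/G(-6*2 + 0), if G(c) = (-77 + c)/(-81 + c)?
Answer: -9077951293/809188 ≈ -11219.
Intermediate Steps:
G(c) = (-77 + c)/(-81 + c)
-46178/((-18184/(-3089))) - 3229/G(-6*2 + 0) = -46178/((-18184/(-3089))) - 3229*(-81 + (-6*2 + 0))/(-77 + (-6*2 + 0)) = -46178/((-18184*(-1/3089))) - 3229*(-81 + (-12 + 0))/(-77 + (-12 + 0)) = -46178/18184/3089 - 3229*(-81 - 12)/(-77 - 12) = -46178*3089/18184 - 3229/(-89/(-93)) = -71321921/9092 - 3229/((-1/93*(-89))) = -71321921/9092 - 3229/89/93 = -71321921/9092 - 3229*93/89 = -71321921/9092 - 300297/89 = -9077951293/809188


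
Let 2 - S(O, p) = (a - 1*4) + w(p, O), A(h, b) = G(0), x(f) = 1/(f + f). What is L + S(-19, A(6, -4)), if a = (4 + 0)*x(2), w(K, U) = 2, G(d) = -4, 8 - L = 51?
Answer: -40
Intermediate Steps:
L = -43 (L = 8 - 1*51 = 8 - 51 = -43)
x(f) = 1/(2*f)
A(h, b) = -4
a = 1 (a = (4 + 0)*((½)/2) = 4*((½)*(½)) = 4*(¼) = 1)
S(O, p) = 3 (S(O, p) = 2 - ((1 - 1*4) + 2) = 2 - ((1 - 4) + 2) = 2 - (-3 + 2) = 2 - 1*(-1) = 2 + 1 = 3)
L + S(-19, A(6, -4)) = -43 + 3 = -40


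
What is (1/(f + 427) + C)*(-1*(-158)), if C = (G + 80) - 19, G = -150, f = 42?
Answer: -6594920/469 ≈ -14062.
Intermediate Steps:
C = -89 (C = (-150 + 80) - 19 = -70 - 19 = -89)
(1/(f + 427) + C)*(-1*(-158)) = (1/(42 + 427) - 89)*(-1*(-158)) = (1/469 - 89)*158 = -41740/469*158 = -6594920/469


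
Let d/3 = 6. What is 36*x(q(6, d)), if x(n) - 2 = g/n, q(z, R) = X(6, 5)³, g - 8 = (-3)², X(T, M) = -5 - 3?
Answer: 9063/128 ≈ 70.805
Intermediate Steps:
X(T, M) = -8
d = 18 (d = 3*6 = 18)
g = 17 (g = 8 + (-3)² = 8 + 9 = 17)
q(z, R) = -512 (q(z, R) = (-8)³ = -512)
x(n) = 2 + 17/n
36*x(q(6, d)) = 36*(2 + 17/(-512)) = 36*(2 + 17*(-1/512)) = 36*(2 - 17/512) = 36*(1007/512) = 9063/128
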